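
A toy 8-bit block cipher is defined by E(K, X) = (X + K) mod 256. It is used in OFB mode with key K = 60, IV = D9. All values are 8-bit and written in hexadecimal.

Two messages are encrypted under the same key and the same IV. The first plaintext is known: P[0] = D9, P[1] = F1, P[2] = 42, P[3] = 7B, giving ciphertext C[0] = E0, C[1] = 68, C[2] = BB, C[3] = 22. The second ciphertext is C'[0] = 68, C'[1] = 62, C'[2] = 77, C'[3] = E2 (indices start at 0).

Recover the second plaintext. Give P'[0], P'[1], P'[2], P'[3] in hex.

In OFB with a reused IV, both messages share the same keystream S_i, so C_i ⊕ C'_i = P_i ⊕ P'_i and thus P'_i = P_i ⊕ C_i ⊕ C'_i.
P'[0]: D9 ⊕ E0 ⊕ 68 = 51.
P'[1]: F1 ⊕ 68 ⊕ 62 = FB.
P'[2]: 42 ⊕ BB ⊕ 77 = 8E.
P'[3]: 7B ⊕ 22 ⊕ E2 = BB.

P'[0] = 51, P'[1] = FB, P'[2] = 8E, P'[3] = BB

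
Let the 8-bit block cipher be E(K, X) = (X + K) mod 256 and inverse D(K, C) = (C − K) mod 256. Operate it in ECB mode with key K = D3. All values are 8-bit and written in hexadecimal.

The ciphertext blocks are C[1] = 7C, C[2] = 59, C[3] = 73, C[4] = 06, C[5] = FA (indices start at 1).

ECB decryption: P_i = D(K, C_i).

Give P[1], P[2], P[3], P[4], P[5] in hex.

P[1] = A9, P[2] = 86, P[3] = A0, P[4] = 33, P[5] = 27

P[1]: D(K, 7C) = A9.
P[2]: D(K, 59) = 86.
P[3]: D(K, 73) = A0.
P[4]: D(K, 06) = 33.
P[5]: D(K, FA) = 27.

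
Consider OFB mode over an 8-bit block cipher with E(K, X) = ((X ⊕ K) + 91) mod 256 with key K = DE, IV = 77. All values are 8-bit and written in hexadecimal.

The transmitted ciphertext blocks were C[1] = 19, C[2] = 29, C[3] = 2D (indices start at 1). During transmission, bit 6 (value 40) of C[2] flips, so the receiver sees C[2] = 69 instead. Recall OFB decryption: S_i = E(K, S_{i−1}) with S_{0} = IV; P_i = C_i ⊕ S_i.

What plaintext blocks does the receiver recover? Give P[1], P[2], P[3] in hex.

P[1] = 23, P[2] = 1C, P[3] = 11

Only C[2] changed, to 69. In OFB, a change in C_i flips the same bit in P_i only; the keystream is unaffected. Decrypting the received ciphertext:
P[1]: S = E(K, 77) = 3A; 19 ⊕ 3A = 23.
P[2]: S = E(K, 3A) = 75; 69 ⊕ 75 = 1C.
P[3]: S = E(K, 75) = 3C; 2D ⊕ 3C = 11.
Blocks that differ from the original plaintext: P[2].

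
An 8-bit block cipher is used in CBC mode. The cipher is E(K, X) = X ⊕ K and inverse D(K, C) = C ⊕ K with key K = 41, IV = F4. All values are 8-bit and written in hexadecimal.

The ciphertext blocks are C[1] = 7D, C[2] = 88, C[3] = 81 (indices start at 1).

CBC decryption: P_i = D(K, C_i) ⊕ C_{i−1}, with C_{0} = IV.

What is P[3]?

P[3]: D(K, 81) = C0; C0 ⊕ 88 = 48.

P[3] = 48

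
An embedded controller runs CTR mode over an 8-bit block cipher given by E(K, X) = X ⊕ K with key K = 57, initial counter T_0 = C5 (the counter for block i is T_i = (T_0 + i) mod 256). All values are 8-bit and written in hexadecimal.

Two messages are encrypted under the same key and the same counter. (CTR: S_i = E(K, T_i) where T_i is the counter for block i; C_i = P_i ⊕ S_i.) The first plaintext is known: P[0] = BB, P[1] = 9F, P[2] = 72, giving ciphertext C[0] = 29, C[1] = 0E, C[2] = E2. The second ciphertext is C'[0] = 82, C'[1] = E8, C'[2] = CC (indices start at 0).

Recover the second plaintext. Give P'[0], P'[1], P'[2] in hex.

In CTR with a reused counter, both messages share the same keystream S_i, so C_i ⊕ C'_i = P_i ⊕ P'_i and thus P'_i = P_i ⊕ C_i ⊕ C'_i.
P'[0]: BB ⊕ 29 ⊕ 82 = 10.
P'[1]: 9F ⊕ 0E ⊕ E8 = 79.
P'[2]: 72 ⊕ E2 ⊕ CC = 5C.

P'[0] = 10, P'[1] = 79, P'[2] = 5C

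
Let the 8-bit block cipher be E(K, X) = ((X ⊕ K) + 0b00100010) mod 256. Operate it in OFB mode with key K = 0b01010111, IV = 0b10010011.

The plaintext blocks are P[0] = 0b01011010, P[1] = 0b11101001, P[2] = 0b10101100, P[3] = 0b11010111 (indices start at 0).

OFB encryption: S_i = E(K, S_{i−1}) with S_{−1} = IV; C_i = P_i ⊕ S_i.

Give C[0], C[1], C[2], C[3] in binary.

C[0] = 0b10111100, C[1] = 0b00111010, C[2] = 0b00001010, C[3] = 0b11000100

C[0]: S = E(K, 0b10010011) = 0b11100110; 0b01011010 ⊕ 0b11100110 = 0b10111100.
C[1]: S = E(K, 0b11100110) = 0b11010011; 0b11101001 ⊕ 0b11010011 = 0b00111010.
C[2]: S = E(K, 0b11010011) = 0b10100110; 0b10101100 ⊕ 0b10100110 = 0b00001010.
C[3]: S = E(K, 0b10100110) = 0b00010011; 0b11010111 ⊕ 0b00010011 = 0b11000100.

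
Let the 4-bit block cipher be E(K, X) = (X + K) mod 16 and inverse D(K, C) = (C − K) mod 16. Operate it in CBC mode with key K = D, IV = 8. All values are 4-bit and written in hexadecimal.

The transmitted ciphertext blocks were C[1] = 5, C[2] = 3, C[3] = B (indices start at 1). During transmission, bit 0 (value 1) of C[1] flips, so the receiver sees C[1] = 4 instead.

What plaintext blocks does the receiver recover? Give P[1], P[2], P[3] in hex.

CBC decryption: P_i = D(K, C_i) ⊕ C_{i−1}, with C_{0} = IV.
Only C[1] changed, to 4. In CBC, a change in C_i garbles P_i and flips the same bit in P_{i+1}. Decrypting the received ciphertext:
P[1]: D(K, 4) = 7; 7 ⊕ 8 = F.
P[2]: D(K, 3) = 6; 6 ⊕ 4 = 2.
P[3]: D(K, B) = E; E ⊕ 3 = D.
Blocks that differ from the original plaintext: P[1], P[2].

P[1] = F, P[2] = 2, P[3] = D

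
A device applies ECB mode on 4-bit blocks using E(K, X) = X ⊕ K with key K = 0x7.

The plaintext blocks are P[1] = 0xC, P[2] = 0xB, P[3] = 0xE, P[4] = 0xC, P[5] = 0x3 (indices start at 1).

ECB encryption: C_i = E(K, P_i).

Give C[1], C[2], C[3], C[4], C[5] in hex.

C[1] = 0xB, C[2] = 0xC, C[3] = 0x9, C[4] = 0xB, C[5] = 0x4

C[1]: E(K, 0xC) = 0xB.
C[2]: E(K, 0xB) = 0xC.
C[3]: E(K, 0xE) = 0x9.
C[4]: E(K, 0xC) = 0xB.
C[5]: E(K, 0x3) = 0x4.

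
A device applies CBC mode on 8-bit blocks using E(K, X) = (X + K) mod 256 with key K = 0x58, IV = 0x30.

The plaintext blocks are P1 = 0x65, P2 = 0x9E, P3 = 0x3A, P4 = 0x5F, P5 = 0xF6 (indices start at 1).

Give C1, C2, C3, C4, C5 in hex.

C1 = 0xAD, C2 = 0x8B, C3 = 0x09, C4 = 0xAE, C5 = 0xB0

CBC encryption: C_i = E(K, P_i ⊕ C_{i−1}), with C_{0} = IV.
C1: P1 ⊕ 0x30 = 0x55; E(K, 0x55) = 0xAD.
C2: P2 ⊕ 0xAD = 0x33; E(K, 0x33) = 0x8B.
C3: P3 ⊕ 0x8B = 0xB1; E(K, 0xB1) = 0x09.
C4: P4 ⊕ 0x09 = 0x56; E(K, 0x56) = 0xAE.
C5: P5 ⊕ 0xAE = 0x58; E(K, 0x58) = 0xB0.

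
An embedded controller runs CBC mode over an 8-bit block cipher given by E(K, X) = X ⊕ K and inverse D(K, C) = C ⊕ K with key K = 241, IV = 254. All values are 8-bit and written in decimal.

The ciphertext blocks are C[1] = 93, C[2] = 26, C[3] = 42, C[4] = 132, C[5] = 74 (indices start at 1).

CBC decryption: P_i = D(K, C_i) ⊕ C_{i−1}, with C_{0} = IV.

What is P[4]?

P[4] = 95

P[4]: D(K, 132) = 117; 117 ⊕ 42 = 95.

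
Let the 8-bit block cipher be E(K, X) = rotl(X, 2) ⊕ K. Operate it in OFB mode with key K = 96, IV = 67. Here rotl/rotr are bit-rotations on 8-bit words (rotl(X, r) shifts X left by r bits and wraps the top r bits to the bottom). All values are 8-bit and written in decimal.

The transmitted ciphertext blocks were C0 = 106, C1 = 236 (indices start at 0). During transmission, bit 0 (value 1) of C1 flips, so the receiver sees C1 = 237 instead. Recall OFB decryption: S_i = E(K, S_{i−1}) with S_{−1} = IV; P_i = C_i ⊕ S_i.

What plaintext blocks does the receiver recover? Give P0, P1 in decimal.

P0 = 7, P1 = 56

Only C1 changed, to 237. In OFB, a change in C_i flips the same bit in P_i only; the keystream is unaffected. Decrypting the received ciphertext:
P0: S = E(K, 67) = 109; 106 ⊕ 109 = 7.
P1: S = E(K, 109) = 213; 237 ⊕ 213 = 56.
Blocks that differ from the original plaintext: P1.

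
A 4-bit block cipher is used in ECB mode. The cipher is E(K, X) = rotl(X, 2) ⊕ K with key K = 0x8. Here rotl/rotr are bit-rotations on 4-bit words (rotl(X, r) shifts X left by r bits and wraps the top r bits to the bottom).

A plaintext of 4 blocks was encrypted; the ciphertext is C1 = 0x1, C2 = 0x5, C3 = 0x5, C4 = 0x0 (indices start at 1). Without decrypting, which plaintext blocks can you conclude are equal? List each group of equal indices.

P2 = P3

ECB encrypts each block independently with the same key, so equal ciphertext blocks imply equal plaintext blocks.
C2 = C3 = 0x5, so P2 = P3.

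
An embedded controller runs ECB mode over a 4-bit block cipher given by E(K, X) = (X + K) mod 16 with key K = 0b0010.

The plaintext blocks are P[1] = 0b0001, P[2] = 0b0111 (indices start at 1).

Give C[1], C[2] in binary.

ECB encryption: C_i = E(K, P_i).
C[1]: E(K, 0b0001) = 0b0011.
C[2]: E(K, 0b0111) = 0b1001.

C[1] = 0b0011, C[2] = 0b1001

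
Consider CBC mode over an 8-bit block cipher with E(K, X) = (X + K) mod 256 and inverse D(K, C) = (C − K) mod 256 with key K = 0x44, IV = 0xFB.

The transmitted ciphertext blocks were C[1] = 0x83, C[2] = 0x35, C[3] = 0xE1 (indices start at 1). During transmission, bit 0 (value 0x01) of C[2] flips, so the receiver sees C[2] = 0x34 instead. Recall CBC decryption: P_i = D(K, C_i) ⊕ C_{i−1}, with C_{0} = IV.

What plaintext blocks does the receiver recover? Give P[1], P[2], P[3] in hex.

Only C[2] changed, to 0x34. In CBC, a change in C_i garbles P_i and flips the same bit in P_{i+1}. Decrypting the received ciphertext:
P[1]: D(K, 0x83) = 0x3F; 0x3F ⊕ 0xFB = 0xC4.
P[2]: D(K, 0x34) = 0xF0; 0xF0 ⊕ 0x83 = 0x73.
P[3]: D(K, 0xE1) = 0x9D; 0x9D ⊕ 0x34 = 0xA9.
Blocks that differ from the original plaintext: P[2], P[3].

P[1] = 0xC4, P[2] = 0x73, P[3] = 0xA9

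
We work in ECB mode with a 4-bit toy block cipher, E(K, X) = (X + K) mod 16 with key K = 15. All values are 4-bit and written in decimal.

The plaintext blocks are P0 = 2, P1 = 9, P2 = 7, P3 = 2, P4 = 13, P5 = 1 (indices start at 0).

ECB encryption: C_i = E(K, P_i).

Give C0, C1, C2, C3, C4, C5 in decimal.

C0: E(K, 2) = 1.
C1: E(K, 9) = 8.
C2: E(K, 7) = 6.
C3: E(K, 2) = 1.
C4: E(K, 13) = 12.
C5: E(K, 1) = 0.

C0 = 1, C1 = 8, C2 = 6, C3 = 1, C4 = 12, C5 = 0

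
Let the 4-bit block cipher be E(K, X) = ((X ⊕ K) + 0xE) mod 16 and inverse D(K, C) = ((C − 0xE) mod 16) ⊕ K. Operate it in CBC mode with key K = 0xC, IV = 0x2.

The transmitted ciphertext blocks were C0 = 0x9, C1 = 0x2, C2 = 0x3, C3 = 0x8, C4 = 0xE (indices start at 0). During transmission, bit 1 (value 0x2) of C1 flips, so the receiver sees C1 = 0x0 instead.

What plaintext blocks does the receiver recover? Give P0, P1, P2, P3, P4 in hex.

P0 = 0x5, P1 = 0x7, P2 = 0x9, P3 = 0x5, P4 = 0x4

CBC decryption: P_i = D(K, C_i) ⊕ C_{i−1}, with C_{−1} = IV.
Only C1 changed, to 0x0. In CBC, a change in C_i garbles P_i and flips the same bit in P_{i+1}. Decrypting the received ciphertext:
P0: D(K, 0x9) = 0x7; 0x7 ⊕ 0x2 = 0x5.
P1: D(K, 0x0) = 0xE; 0xE ⊕ 0x9 = 0x7.
P2: D(K, 0x3) = 0x9; 0x9 ⊕ 0x0 = 0x9.
P3: D(K, 0x8) = 0x6; 0x6 ⊕ 0x3 = 0x5.
P4: D(K, 0xE) = 0xC; 0xC ⊕ 0x8 = 0x4.
Blocks that differ from the original plaintext: P1, P2.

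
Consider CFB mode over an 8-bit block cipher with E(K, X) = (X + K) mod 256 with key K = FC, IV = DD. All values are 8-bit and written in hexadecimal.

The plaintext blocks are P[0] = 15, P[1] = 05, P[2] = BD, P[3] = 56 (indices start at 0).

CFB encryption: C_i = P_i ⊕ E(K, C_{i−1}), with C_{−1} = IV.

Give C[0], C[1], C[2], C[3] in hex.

C[0]: E(K, DD) = D9; 15 ⊕ D9 = CC.
C[1]: E(K, CC) = C8; 05 ⊕ C8 = CD.
C[2]: E(K, CD) = C9; BD ⊕ C9 = 74.
C[3]: E(K, 74) = 70; 56 ⊕ 70 = 26.

C[0] = CC, C[1] = CD, C[2] = 74, C[3] = 26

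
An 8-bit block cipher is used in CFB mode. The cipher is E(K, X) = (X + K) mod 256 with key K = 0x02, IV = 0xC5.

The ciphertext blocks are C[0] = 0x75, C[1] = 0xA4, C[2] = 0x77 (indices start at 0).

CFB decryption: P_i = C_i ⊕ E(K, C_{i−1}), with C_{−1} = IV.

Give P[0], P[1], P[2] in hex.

P[0]: E(K, 0xC5) = 0xC7; 0x75 ⊕ 0xC7 = 0xB2.
P[1]: E(K, 0x75) = 0x77; 0xA4 ⊕ 0x77 = 0xD3.
P[2]: E(K, 0xA4) = 0xA6; 0x77 ⊕ 0xA6 = 0xD1.

P[0] = 0xB2, P[1] = 0xD3, P[2] = 0xD1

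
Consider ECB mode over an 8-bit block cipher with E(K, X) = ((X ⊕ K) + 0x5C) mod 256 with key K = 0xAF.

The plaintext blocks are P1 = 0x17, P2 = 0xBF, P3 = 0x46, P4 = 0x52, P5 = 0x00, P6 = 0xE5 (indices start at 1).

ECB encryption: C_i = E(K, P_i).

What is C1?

C1 = 0x14

C1: E(K, 0x17) = 0x14.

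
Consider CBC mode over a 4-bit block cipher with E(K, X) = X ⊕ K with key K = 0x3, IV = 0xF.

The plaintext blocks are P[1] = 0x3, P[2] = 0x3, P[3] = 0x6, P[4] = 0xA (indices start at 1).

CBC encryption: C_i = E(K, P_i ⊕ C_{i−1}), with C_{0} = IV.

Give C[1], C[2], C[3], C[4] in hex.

C[1] = 0xF, C[2] = 0xF, C[3] = 0xA, C[4] = 0x3

C[1]: P[1] ⊕ 0xF = 0xC; E(K, 0xC) = 0xF.
C[2]: P[2] ⊕ 0xF = 0xC; E(K, 0xC) = 0xF.
C[3]: P[3] ⊕ 0xF = 0x9; E(K, 0x9) = 0xA.
C[4]: P[4] ⊕ 0xA = 0x0; E(K, 0x0) = 0x3.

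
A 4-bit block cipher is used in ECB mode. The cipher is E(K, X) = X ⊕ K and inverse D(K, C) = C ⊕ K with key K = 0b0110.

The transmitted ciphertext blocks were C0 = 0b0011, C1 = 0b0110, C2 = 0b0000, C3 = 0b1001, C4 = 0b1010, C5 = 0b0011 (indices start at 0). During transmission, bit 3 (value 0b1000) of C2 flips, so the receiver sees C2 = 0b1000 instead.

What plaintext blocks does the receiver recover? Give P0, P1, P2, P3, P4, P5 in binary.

P0 = 0b0101, P1 = 0b0000, P2 = 0b1110, P3 = 0b1111, P4 = 0b1100, P5 = 0b0101

ECB decryption: P_i = D(K, C_i).
Only C2 changed, to 0b1000. In ECB, a change in C_i affects only P_i. Decrypting the received ciphertext:
P0: D(K, 0b0011) = 0b0101.
P1: D(K, 0b0110) = 0b0000.
P2: D(K, 0b1000) = 0b1110.
P3: D(K, 0b1001) = 0b1111.
P4: D(K, 0b1010) = 0b1100.
P5: D(K, 0b0011) = 0b0101.
Blocks that differ from the original plaintext: P2.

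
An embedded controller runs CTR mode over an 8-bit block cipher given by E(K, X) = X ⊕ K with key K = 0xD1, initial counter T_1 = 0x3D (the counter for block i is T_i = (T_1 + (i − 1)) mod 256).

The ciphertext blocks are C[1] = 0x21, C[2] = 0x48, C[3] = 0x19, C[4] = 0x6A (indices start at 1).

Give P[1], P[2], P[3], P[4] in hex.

CTR decryption: S_i = E(K, T_i) where T_i is the counter for block i; P_i = C_i ⊕ S_i.
P[1]: T = 0x3D, S = E(K, T) = 0xEC; 0x21 ⊕ 0xEC = 0xCD.
P[2]: T = 0x3E, S = E(K, T) = 0xEF; 0x48 ⊕ 0xEF = 0xA7.
P[3]: T = 0x3F, S = E(K, T) = 0xEE; 0x19 ⊕ 0xEE = 0xF7.
P[4]: T = 0x40, S = E(K, T) = 0x91; 0x6A ⊕ 0x91 = 0xFB.

P[1] = 0xCD, P[2] = 0xA7, P[3] = 0xF7, P[4] = 0xFB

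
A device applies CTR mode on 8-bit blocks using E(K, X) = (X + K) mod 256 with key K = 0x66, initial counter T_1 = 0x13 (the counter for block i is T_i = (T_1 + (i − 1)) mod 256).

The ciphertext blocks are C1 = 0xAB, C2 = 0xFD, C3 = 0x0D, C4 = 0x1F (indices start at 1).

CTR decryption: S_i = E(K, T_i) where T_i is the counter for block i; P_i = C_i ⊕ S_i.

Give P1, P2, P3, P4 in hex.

P1: T = 0x13, S = E(K, T) = 0x79; 0xAB ⊕ 0x79 = 0xD2.
P2: T = 0x14, S = E(K, T) = 0x7A; 0xFD ⊕ 0x7A = 0x87.
P3: T = 0x15, S = E(K, T) = 0x7B; 0x0D ⊕ 0x7B = 0x76.
P4: T = 0x16, S = E(K, T) = 0x7C; 0x1F ⊕ 0x7C = 0x63.

P1 = 0xD2, P2 = 0x87, P3 = 0x76, P4 = 0x63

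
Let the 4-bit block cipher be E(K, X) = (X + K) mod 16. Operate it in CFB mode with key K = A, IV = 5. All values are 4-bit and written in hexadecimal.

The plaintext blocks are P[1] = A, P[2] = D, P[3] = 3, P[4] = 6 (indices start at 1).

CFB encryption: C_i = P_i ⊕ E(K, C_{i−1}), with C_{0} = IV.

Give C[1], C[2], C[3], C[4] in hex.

C[1] = 5, C[2] = 2, C[3] = F, C[4] = F

C[1]: E(K, 5) = F; A ⊕ F = 5.
C[2]: E(K, 5) = F; D ⊕ F = 2.
C[3]: E(K, 2) = C; 3 ⊕ C = F.
C[4]: E(K, F) = 9; 6 ⊕ 9 = F.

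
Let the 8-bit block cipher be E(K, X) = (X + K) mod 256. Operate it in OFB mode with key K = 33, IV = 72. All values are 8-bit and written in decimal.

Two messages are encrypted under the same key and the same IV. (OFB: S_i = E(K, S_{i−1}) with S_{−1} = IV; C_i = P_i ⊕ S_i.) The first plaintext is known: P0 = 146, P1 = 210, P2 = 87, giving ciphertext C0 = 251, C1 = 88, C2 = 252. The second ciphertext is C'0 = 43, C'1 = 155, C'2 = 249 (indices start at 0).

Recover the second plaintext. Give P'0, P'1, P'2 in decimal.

In OFB with a reused IV, both messages share the same keystream S_i, so C_i ⊕ C'_i = P_i ⊕ P'_i and thus P'_i = P_i ⊕ C_i ⊕ C'_i.
P'0: 146 ⊕ 251 ⊕ 43 = 66.
P'1: 210 ⊕ 88 ⊕ 155 = 17.
P'2: 87 ⊕ 252 ⊕ 249 = 82.

P'0 = 66, P'1 = 17, P'2 = 82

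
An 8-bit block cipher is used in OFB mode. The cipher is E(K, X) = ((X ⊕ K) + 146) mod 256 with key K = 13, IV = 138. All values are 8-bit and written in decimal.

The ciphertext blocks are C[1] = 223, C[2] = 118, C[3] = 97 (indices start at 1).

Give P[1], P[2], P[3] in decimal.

OFB decryption: S_i = E(K, S_{i−1}) with S_{0} = IV; P_i = C_i ⊕ S_i.
P[1]: S = E(K, 138) = 25; 223 ⊕ 25 = 198.
P[2]: S = E(K, 25) = 166; 118 ⊕ 166 = 208.
P[3]: S = E(K, 166) = 61; 97 ⊕ 61 = 92.

P[1] = 198, P[2] = 208, P[3] = 92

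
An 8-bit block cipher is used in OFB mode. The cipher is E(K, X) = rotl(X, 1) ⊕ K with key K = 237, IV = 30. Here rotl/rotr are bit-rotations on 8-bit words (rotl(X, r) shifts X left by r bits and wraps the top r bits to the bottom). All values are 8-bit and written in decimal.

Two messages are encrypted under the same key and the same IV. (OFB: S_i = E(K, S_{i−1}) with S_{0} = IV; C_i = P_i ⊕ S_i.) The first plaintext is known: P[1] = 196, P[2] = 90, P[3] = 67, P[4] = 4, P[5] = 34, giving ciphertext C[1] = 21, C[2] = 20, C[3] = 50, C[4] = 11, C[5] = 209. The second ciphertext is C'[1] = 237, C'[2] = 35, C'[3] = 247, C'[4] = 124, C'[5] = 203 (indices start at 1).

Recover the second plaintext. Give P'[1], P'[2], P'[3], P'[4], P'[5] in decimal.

P'[1] = 60, P'[2] = 109, P'[3] = 134, P'[4] = 115, P'[5] = 56

In OFB with a reused IV, both messages share the same keystream S_i, so C_i ⊕ C'_i = P_i ⊕ P'_i and thus P'_i = P_i ⊕ C_i ⊕ C'_i.
P'[1]: 196 ⊕ 21 ⊕ 237 = 60.
P'[2]: 90 ⊕ 20 ⊕ 35 = 109.
P'[3]: 67 ⊕ 50 ⊕ 247 = 134.
P'[4]: 4 ⊕ 11 ⊕ 124 = 115.
P'[5]: 34 ⊕ 209 ⊕ 203 = 56.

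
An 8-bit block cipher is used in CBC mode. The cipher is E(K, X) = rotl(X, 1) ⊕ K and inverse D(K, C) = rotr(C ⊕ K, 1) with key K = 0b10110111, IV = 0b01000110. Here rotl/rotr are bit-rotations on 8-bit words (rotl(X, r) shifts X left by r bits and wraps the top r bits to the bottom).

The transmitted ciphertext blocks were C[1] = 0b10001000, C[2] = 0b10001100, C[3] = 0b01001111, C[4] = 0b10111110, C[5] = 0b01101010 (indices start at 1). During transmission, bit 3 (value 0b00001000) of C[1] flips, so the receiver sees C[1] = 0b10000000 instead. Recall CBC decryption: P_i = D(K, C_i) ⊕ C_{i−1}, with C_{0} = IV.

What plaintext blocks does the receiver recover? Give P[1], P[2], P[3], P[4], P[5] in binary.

P[1] = 0b11011101, P[2] = 0b00011101, P[3] = 0b11110000, P[4] = 0b11001011, P[5] = 0b01010000

Only C[1] changed, to 0b10000000. In CBC, a change in C_i garbles P_i and flips the same bit in P_{i+1}. Decrypting the received ciphertext:
P[1]: D(K, 0b10000000) = 0b10011011; 0b10011011 ⊕ 0b01000110 = 0b11011101.
P[2]: D(K, 0b10001100) = 0b10011101; 0b10011101 ⊕ 0b10000000 = 0b00011101.
P[3]: D(K, 0b01001111) = 0b01111100; 0b01111100 ⊕ 0b10001100 = 0b11110000.
P[4]: D(K, 0b10111110) = 0b10000100; 0b10000100 ⊕ 0b01001111 = 0b11001011.
P[5]: D(K, 0b01101010) = 0b11101110; 0b11101110 ⊕ 0b10111110 = 0b01010000.
Blocks that differ from the original plaintext: P[1], P[2].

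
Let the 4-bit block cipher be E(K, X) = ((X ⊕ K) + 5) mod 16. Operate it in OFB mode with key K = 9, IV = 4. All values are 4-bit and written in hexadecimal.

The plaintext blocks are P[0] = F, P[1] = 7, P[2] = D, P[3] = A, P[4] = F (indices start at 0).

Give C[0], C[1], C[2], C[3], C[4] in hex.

C[0] = D, C[1] = 7, C[2] = 3, C[3] = 6, C[4] = 5

OFB encryption: S_i = E(K, S_{i−1}) with S_{−1} = IV; C_i = P_i ⊕ S_i.
C[0]: S = E(K, 4) = 2; F ⊕ 2 = D.
C[1]: S = E(K, 2) = 0; 7 ⊕ 0 = 7.
C[2]: S = E(K, 0) = E; D ⊕ E = 3.
C[3]: S = E(K, E) = C; A ⊕ C = 6.
C[4]: S = E(K, C) = A; F ⊕ A = 5.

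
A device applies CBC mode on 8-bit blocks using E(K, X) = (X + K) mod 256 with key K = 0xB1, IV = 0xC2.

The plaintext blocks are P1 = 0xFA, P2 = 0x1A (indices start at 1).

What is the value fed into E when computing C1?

CBC encryption: C_i = E(K, P_i ⊕ C_{i−1}), with C_{0} = IV.
C1: P1 ⊕ 0xC2 = 0x38; E(K, 0x38) = 0xE9.
So the input to E for block 1 is 0x38.

0x38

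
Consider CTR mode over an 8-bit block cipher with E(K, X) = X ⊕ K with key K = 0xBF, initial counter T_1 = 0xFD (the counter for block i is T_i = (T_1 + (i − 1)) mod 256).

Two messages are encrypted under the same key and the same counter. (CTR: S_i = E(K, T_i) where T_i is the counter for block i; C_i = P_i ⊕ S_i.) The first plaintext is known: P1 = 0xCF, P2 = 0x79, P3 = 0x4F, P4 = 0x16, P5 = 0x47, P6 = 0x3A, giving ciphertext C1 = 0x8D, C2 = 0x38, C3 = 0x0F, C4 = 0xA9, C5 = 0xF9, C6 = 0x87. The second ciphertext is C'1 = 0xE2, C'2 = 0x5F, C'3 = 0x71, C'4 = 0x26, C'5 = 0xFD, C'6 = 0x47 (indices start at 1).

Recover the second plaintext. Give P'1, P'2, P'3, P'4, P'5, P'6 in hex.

In CTR with a reused counter, both messages share the same keystream S_i, so C_i ⊕ C'_i = P_i ⊕ P'_i and thus P'_i = P_i ⊕ C_i ⊕ C'_i.
P'1: 0xCF ⊕ 0x8D ⊕ 0xE2 = 0xA0.
P'2: 0x79 ⊕ 0x38 ⊕ 0x5F = 0x1E.
P'3: 0x4F ⊕ 0x0F ⊕ 0x71 = 0x31.
P'4: 0x16 ⊕ 0xA9 ⊕ 0x26 = 0x99.
P'5: 0x47 ⊕ 0xF9 ⊕ 0xFD = 0x43.
P'6: 0x3A ⊕ 0x87 ⊕ 0x47 = 0xFA.

P'1 = 0xA0, P'2 = 0x1E, P'3 = 0x31, P'4 = 0x99, P'5 = 0x43, P'6 = 0xFA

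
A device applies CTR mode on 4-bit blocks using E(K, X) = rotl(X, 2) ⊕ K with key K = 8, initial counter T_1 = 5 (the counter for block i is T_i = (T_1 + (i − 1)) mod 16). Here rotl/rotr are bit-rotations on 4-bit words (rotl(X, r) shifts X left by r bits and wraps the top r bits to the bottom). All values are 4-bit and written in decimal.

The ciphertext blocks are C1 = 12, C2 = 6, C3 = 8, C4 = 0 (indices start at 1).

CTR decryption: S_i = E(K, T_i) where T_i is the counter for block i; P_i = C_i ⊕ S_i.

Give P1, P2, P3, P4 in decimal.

P1 = 1, P2 = 7, P3 = 13, P4 = 10

P1: T = 5, S = E(K, T) = 13; 12 ⊕ 13 = 1.
P2: T = 6, S = E(K, T) = 1; 6 ⊕ 1 = 7.
P3: T = 7, S = E(K, T) = 5; 8 ⊕ 5 = 13.
P4: T = 8, S = E(K, T) = 10; 0 ⊕ 10 = 10.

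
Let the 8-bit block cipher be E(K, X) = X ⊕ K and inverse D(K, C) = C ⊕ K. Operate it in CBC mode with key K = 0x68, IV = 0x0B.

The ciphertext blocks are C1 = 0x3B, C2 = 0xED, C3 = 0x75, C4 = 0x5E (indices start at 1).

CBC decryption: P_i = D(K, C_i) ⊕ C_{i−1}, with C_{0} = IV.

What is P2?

P2 = 0xBE

P2: D(K, 0xED) = 0x85; 0x85 ⊕ 0x3B = 0xBE.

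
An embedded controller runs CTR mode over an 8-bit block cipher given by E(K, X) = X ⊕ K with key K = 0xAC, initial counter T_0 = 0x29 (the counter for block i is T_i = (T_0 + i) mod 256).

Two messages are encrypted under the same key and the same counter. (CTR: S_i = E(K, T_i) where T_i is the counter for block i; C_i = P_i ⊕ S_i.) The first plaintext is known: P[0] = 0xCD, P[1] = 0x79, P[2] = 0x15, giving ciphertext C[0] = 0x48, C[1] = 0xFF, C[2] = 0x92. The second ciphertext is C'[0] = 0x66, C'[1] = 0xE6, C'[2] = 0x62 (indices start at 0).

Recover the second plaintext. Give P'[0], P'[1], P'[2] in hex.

In CTR with a reused counter, both messages share the same keystream S_i, so C_i ⊕ C'_i = P_i ⊕ P'_i and thus P'_i = P_i ⊕ C_i ⊕ C'_i.
P'[0]: 0xCD ⊕ 0x48 ⊕ 0x66 = 0xE3.
P'[1]: 0x79 ⊕ 0xFF ⊕ 0xE6 = 0x60.
P'[2]: 0x15 ⊕ 0x92 ⊕ 0x62 = 0xE5.

P'[0] = 0xE3, P'[1] = 0x60, P'[2] = 0xE5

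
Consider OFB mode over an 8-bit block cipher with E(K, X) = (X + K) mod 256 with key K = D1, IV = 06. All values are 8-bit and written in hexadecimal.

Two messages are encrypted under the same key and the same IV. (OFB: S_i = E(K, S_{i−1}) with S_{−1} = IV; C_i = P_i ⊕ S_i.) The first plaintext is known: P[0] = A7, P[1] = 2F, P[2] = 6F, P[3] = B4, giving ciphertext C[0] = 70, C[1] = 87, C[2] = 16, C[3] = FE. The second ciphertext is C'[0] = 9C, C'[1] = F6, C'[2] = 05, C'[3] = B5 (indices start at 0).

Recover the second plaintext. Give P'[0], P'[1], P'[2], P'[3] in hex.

P'[0] = 4B, P'[1] = 5E, P'[2] = 7C, P'[3] = FF

In OFB with a reused IV, both messages share the same keystream S_i, so C_i ⊕ C'_i = P_i ⊕ P'_i and thus P'_i = P_i ⊕ C_i ⊕ C'_i.
P'[0]: A7 ⊕ 70 ⊕ 9C = 4B.
P'[1]: 2F ⊕ 87 ⊕ F6 = 5E.
P'[2]: 6F ⊕ 16 ⊕ 05 = 7C.
P'[3]: B4 ⊕ FE ⊕ B5 = FF.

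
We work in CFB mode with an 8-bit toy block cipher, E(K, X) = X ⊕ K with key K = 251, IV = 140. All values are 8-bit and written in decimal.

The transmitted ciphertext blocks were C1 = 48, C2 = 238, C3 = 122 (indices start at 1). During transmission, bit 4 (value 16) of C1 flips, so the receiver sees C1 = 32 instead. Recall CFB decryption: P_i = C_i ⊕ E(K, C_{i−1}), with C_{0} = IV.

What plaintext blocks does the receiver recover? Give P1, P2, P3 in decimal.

P1 = 87, P2 = 53, P3 = 111

Only C1 changed, to 32. In CFB, a change in C_i flips the same bit in P_i and garbles P_{i+1}. Decrypting the received ciphertext:
P1: E(K, 140) = 119; 32 ⊕ 119 = 87.
P2: E(K, 32) = 219; 238 ⊕ 219 = 53.
P3: E(K, 238) = 21; 122 ⊕ 21 = 111.
Blocks that differ from the original plaintext: P1, P2.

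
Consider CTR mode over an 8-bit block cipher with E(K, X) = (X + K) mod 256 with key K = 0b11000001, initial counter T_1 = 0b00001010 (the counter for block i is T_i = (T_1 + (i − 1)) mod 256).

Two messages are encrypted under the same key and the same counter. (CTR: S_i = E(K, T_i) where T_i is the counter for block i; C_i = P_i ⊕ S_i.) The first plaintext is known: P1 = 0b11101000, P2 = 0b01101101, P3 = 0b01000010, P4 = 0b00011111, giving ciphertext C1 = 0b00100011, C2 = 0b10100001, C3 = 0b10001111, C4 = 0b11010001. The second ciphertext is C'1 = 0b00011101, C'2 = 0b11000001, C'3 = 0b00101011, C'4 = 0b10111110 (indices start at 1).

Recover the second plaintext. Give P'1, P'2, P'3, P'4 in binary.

P'1 = 0b11010110, P'2 = 0b00001101, P'3 = 0b11100110, P'4 = 0b01110000

In CTR with a reused counter, both messages share the same keystream S_i, so C_i ⊕ C'_i = P_i ⊕ P'_i and thus P'_i = P_i ⊕ C_i ⊕ C'_i.
P'1: 0b11101000 ⊕ 0b00100011 ⊕ 0b00011101 = 0b11010110.
P'2: 0b01101101 ⊕ 0b10100001 ⊕ 0b11000001 = 0b00001101.
P'3: 0b01000010 ⊕ 0b10001111 ⊕ 0b00101011 = 0b11100110.
P'4: 0b00011111 ⊕ 0b11010001 ⊕ 0b10111110 = 0b01110000.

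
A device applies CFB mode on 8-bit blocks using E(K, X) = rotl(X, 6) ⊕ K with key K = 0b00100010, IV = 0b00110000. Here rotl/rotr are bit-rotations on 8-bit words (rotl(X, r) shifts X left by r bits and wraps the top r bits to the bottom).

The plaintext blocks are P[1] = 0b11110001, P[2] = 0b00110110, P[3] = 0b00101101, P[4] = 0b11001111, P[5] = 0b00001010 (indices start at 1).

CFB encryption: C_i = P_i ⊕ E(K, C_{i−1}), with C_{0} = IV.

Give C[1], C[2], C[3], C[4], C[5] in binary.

C[1] = 0b11011111, C[2] = 0b11100011, C[3] = 0b11110111, C[4] = 0b00010000, C[5] = 0b00101100

C[1]: E(K, 0b00110000) = 0b00101110; 0b11110001 ⊕ 0b00101110 = 0b11011111.
C[2]: E(K, 0b11011111) = 0b11010101; 0b00110110 ⊕ 0b11010101 = 0b11100011.
C[3]: E(K, 0b11100011) = 0b11011010; 0b00101101 ⊕ 0b11011010 = 0b11110111.
C[4]: E(K, 0b11110111) = 0b11011111; 0b11001111 ⊕ 0b11011111 = 0b00010000.
C[5]: E(K, 0b00010000) = 0b00100110; 0b00001010 ⊕ 0b00100110 = 0b00101100.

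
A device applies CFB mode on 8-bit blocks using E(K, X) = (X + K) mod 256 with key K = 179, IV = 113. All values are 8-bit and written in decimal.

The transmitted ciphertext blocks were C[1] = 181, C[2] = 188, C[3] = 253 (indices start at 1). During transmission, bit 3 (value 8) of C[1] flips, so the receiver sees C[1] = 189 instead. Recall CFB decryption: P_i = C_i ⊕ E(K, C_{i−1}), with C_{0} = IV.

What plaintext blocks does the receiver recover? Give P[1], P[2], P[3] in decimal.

Only C[1] changed, to 189. In CFB, a change in C_i flips the same bit in P_i and garbles P_{i+1}. Decrypting the received ciphertext:
P[1]: E(K, 113) = 36; 189 ⊕ 36 = 153.
P[2]: E(K, 189) = 112; 188 ⊕ 112 = 204.
P[3]: E(K, 188) = 111; 253 ⊕ 111 = 146.
Blocks that differ from the original plaintext: P[1], P[2].

P[1] = 153, P[2] = 204, P[3] = 146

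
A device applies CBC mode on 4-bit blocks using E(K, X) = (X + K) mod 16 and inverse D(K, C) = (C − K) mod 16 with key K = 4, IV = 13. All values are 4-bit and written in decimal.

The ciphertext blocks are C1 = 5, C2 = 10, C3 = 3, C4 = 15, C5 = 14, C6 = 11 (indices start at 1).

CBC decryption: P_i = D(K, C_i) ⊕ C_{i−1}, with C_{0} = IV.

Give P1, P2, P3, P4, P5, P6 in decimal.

P1 = 12, P2 = 3, P3 = 5, P4 = 8, P5 = 5, P6 = 9

P1: D(K, 5) = 1; 1 ⊕ 13 = 12.
P2: D(K, 10) = 6; 6 ⊕ 5 = 3.
P3: D(K, 3) = 15; 15 ⊕ 10 = 5.
P4: D(K, 15) = 11; 11 ⊕ 3 = 8.
P5: D(K, 14) = 10; 10 ⊕ 15 = 5.
P6: D(K, 11) = 7; 7 ⊕ 14 = 9.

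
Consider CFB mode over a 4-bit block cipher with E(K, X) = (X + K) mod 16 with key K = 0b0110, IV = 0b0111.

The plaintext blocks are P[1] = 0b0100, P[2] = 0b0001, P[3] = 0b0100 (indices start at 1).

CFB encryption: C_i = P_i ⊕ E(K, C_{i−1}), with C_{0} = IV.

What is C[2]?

C[1]: E(K, 0b0111) = 0b1101; 0b0100 ⊕ 0b1101 = 0b1001.
C[2]: E(K, 0b1001) = 0b1111; 0b0001 ⊕ 0b1111 = 0b1110.

C[2] = 0b1110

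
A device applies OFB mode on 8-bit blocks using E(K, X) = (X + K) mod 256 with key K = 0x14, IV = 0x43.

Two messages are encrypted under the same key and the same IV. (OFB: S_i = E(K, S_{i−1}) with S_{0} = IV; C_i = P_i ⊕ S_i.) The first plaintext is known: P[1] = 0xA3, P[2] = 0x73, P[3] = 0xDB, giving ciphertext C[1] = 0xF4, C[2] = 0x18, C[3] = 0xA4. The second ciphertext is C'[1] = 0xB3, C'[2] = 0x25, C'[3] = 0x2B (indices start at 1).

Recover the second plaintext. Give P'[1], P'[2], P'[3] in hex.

In OFB with a reused IV, both messages share the same keystream S_i, so C_i ⊕ C'_i = P_i ⊕ P'_i and thus P'_i = P_i ⊕ C_i ⊕ C'_i.
P'[1]: 0xA3 ⊕ 0xF4 ⊕ 0xB3 = 0xE4.
P'[2]: 0x73 ⊕ 0x18 ⊕ 0x25 = 0x4E.
P'[3]: 0xDB ⊕ 0xA4 ⊕ 0x2B = 0x54.

P'[1] = 0xE4, P'[2] = 0x4E, P'[3] = 0x54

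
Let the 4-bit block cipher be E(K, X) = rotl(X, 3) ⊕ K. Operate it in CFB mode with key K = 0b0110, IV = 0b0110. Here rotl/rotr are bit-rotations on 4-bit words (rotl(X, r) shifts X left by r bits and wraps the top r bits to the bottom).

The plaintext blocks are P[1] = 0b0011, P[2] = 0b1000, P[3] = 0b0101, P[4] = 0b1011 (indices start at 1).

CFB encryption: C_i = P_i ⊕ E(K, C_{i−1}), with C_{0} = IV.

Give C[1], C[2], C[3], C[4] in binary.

C[1]: E(K, 0b0110) = 0b0101; 0b0011 ⊕ 0b0101 = 0b0110.
C[2]: E(K, 0b0110) = 0b0101; 0b1000 ⊕ 0b0101 = 0b1101.
C[3]: E(K, 0b1101) = 0b1000; 0b0101 ⊕ 0b1000 = 0b1101.
C[4]: E(K, 0b1101) = 0b1000; 0b1011 ⊕ 0b1000 = 0b0011.

C[1] = 0b0110, C[2] = 0b1101, C[3] = 0b1101, C[4] = 0b0011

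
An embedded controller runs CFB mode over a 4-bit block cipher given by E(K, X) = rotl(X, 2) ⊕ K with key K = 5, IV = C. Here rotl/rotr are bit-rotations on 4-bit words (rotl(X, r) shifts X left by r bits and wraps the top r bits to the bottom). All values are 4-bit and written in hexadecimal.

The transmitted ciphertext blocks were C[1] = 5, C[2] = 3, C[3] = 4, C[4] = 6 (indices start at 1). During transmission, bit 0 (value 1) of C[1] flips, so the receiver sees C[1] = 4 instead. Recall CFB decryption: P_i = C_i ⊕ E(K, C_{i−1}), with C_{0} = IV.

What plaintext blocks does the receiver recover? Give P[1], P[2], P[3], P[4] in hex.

Only C[1] changed, to 4. In CFB, a change in C_i flips the same bit in P_i and garbles P_{i+1}. Decrypting the received ciphertext:
P[1]: E(K, C) = 6; 4 ⊕ 6 = 2.
P[2]: E(K, 4) = 4; 3 ⊕ 4 = 7.
P[3]: E(K, 3) = 9; 4 ⊕ 9 = D.
P[4]: E(K, 4) = 4; 6 ⊕ 4 = 2.
Blocks that differ from the original plaintext: P[1], P[2].

P[1] = 2, P[2] = 7, P[3] = D, P[4] = 2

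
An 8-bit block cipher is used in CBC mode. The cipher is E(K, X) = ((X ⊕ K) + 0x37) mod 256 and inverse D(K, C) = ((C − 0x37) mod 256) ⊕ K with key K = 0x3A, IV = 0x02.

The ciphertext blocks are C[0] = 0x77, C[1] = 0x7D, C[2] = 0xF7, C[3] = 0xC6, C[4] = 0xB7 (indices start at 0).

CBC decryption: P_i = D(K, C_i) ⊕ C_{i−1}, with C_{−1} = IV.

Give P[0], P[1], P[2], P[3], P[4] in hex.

P[0] = 0x78, P[1] = 0x0B, P[2] = 0x87, P[3] = 0x42, P[4] = 0x7C

P[0]: D(K, 0x77) = 0x7A; 0x7A ⊕ 0x02 = 0x78.
P[1]: D(K, 0x7D) = 0x7C; 0x7C ⊕ 0x77 = 0x0B.
P[2]: D(K, 0xF7) = 0xFA; 0xFA ⊕ 0x7D = 0x87.
P[3]: D(K, 0xC6) = 0xB5; 0xB5 ⊕ 0xF7 = 0x42.
P[4]: D(K, 0xB7) = 0xBA; 0xBA ⊕ 0xC6 = 0x7C.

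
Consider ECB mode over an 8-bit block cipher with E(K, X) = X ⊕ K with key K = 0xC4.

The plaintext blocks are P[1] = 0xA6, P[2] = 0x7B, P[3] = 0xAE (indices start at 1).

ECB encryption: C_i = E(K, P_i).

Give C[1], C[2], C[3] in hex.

C[1] = 0x62, C[2] = 0xBF, C[3] = 0x6A

C[1]: E(K, 0xA6) = 0x62.
C[2]: E(K, 0x7B) = 0xBF.
C[3]: E(K, 0xAE) = 0x6A.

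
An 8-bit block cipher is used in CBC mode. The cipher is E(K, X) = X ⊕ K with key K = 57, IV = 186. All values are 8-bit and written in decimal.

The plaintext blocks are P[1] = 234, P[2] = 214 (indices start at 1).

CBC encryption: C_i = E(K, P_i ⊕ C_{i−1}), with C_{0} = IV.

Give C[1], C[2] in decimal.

C[1]: P[1] ⊕ 186 = 80; E(K, 80) = 105.
C[2]: P[2] ⊕ 105 = 191; E(K, 191) = 134.

C[1] = 105, C[2] = 134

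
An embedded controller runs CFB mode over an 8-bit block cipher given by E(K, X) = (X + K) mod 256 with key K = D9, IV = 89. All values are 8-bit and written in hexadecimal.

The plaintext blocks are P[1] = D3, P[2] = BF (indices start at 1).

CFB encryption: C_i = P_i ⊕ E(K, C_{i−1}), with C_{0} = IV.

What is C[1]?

C[1] = B1

C[1]: E(K, 89) = 62; D3 ⊕ 62 = B1.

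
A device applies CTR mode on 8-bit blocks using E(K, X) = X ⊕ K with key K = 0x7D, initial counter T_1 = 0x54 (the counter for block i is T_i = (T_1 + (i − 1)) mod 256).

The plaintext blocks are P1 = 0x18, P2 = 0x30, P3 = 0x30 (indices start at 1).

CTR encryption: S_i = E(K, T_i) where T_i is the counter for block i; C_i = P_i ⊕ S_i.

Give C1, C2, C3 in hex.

C1 = 0x31, C2 = 0x18, C3 = 0x1B

C1: T = 0x54, S = E(K, T) = 0x29; 0x18 ⊕ 0x29 = 0x31.
C2: T = 0x55, S = E(K, T) = 0x28; 0x30 ⊕ 0x28 = 0x18.
C3: T = 0x56, S = E(K, T) = 0x2B; 0x30 ⊕ 0x2B = 0x1B.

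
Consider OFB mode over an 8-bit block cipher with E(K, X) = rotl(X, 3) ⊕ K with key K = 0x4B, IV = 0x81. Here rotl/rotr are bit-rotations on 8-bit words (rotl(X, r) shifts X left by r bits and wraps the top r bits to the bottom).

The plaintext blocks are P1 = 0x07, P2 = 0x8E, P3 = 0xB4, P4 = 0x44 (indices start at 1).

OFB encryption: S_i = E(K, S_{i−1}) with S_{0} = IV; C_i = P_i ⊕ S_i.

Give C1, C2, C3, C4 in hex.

C1 = 0x40, C2 = 0xFF, C3 = 0x74, C4 = 0x09

C1: S = E(K, 0x81) = 0x47; 0x07 ⊕ 0x47 = 0x40.
C2: S = E(K, 0x47) = 0x71; 0x8E ⊕ 0x71 = 0xFF.
C3: S = E(K, 0x71) = 0xC0; 0xB4 ⊕ 0xC0 = 0x74.
C4: S = E(K, 0xC0) = 0x4D; 0x44 ⊕ 0x4D = 0x09.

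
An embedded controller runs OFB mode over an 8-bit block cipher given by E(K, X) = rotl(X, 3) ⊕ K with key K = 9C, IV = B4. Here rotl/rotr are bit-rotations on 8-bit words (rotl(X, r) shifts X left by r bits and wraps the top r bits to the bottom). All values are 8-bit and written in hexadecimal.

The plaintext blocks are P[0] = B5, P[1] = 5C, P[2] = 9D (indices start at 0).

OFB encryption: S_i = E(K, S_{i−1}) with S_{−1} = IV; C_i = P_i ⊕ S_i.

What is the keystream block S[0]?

39

C[0]: S = E(K, B4) = 39; B5 ⊕ 39 = 8C.
So S[0] = 39.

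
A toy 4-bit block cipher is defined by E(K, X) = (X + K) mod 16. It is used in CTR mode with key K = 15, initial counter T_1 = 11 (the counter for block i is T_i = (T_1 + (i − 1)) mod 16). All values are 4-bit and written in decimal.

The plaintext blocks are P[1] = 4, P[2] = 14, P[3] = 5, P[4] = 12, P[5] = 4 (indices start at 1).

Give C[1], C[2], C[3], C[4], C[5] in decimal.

CTR encryption: S_i = E(K, T_i) where T_i is the counter for block i; C_i = P_i ⊕ S_i.
C[1]: T = 11, S = E(K, T) = 10; 4 ⊕ 10 = 14.
C[2]: T = 12, S = E(K, T) = 11; 14 ⊕ 11 = 5.
C[3]: T = 13, S = E(K, T) = 12; 5 ⊕ 12 = 9.
C[4]: T = 14, S = E(K, T) = 13; 12 ⊕ 13 = 1.
C[5]: T = 15, S = E(K, T) = 14; 4 ⊕ 14 = 10.

C[1] = 14, C[2] = 5, C[3] = 9, C[4] = 1, C[5] = 10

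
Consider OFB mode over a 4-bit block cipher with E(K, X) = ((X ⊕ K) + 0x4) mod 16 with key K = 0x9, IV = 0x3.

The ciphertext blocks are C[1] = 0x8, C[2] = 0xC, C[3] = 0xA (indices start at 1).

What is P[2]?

P[2] = 0x7

OFB decryption: S_i = E(K, S_{i−1}) with S_{0} = IV; P_i = C_i ⊕ S_i.
P[1]: S = E(K, 0x3) = 0xE; 0x8 ⊕ 0xE = 0x6.
P[2]: S = E(K, 0xE) = 0xB; 0xC ⊕ 0xB = 0x7.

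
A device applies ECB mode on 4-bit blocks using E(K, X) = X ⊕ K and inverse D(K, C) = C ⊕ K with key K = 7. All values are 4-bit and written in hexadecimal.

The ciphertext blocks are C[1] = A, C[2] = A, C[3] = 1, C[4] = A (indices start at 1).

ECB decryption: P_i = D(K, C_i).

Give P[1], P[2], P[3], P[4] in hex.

P[1]: D(K, A) = D.
P[2]: D(K, A) = D.
P[3]: D(K, 1) = 6.
P[4]: D(K, A) = D.

P[1] = D, P[2] = D, P[3] = 6, P[4] = D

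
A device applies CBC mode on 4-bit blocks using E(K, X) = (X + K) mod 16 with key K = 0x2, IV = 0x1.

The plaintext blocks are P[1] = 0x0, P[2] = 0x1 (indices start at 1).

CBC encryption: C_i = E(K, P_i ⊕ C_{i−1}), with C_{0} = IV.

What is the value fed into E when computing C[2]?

0x2

C[1]: P[1] ⊕ 0x1 = 0x1; E(K, 0x1) = 0x3.
C[2]: P[2] ⊕ 0x3 = 0x2; E(K, 0x2) = 0x4.
So the input to E for block [2] is 0x2.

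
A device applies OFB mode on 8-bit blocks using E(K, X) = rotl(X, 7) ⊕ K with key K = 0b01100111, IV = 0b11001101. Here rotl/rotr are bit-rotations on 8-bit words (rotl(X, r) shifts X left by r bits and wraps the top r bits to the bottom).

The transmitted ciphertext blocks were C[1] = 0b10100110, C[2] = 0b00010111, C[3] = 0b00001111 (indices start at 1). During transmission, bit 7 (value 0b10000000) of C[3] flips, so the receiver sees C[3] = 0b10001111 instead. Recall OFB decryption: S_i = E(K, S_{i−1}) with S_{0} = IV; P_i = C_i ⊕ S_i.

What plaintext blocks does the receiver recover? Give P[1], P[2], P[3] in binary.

P[1] = 0b00100111, P[2] = 0b10110000, P[3] = 0b00111011

Only C[3] changed, to 0b10001111. In OFB, a change in C_i flips the same bit in P_i only; the keystream is unaffected. Decrypting the received ciphertext:
P[1]: S = E(K, 0b11001101) = 0b10000001; 0b10100110 ⊕ 0b10000001 = 0b00100111.
P[2]: S = E(K, 0b10000001) = 0b10100111; 0b00010111 ⊕ 0b10100111 = 0b10110000.
P[3]: S = E(K, 0b10100111) = 0b10110100; 0b10001111 ⊕ 0b10110100 = 0b00111011.
Blocks that differ from the original plaintext: P[3].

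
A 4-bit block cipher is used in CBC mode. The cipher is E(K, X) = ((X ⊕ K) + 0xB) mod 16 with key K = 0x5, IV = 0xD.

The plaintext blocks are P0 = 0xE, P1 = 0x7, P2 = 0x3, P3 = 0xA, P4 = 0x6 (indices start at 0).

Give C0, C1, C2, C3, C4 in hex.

C0 = 0x1, C1 = 0xE, C2 = 0x3, C3 = 0x7, C4 = 0xF

CBC encryption: C_i = E(K, P_i ⊕ C_{i−1}), with C_{−1} = IV.
C0: P0 ⊕ 0xD = 0x3; E(K, 0x3) = 0x1.
C1: P1 ⊕ 0x1 = 0x6; E(K, 0x6) = 0xE.
C2: P2 ⊕ 0xE = 0xD; E(K, 0xD) = 0x3.
C3: P3 ⊕ 0x3 = 0x9; E(K, 0x9) = 0x7.
C4: P4 ⊕ 0x7 = 0x1; E(K, 0x1) = 0xF.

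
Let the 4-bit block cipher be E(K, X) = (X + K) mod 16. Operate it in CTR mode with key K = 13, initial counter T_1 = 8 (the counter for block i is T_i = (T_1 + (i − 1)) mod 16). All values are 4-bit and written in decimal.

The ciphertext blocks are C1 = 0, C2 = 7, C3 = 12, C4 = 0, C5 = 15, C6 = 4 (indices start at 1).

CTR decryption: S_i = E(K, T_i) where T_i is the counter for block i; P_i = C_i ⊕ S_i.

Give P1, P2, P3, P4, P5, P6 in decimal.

P1 = 5, P2 = 1, P3 = 11, P4 = 8, P5 = 6, P6 = 14

P1: T = 8, S = E(K, T) = 5; 0 ⊕ 5 = 5.
P2: T = 9, S = E(K, T) = 6; 7 ⊕ 6 = 1.
P3: T = 10, S = E(K, T) = 7; 12 ⊕ 7 = 11.
P4: T = 11, S = E(K, T) = 8; 0 ⊕ 8 = 8.
P5: T = 12, S = E(K, T) = 9; 15 ⊕ 9 = 6.
P6: T = 13, S = E(K, T) = 10; 4 ⊕ 10 = 14.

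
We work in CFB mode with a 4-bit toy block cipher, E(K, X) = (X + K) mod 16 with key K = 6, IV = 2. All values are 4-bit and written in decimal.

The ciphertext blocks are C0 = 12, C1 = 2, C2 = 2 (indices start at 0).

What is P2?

CFB decryption: P_i = C_i ⊕ E(K, C_{i−1}), with C_{−1} = IV.
P2: E(K, 2) = 8; 2 ⊕ 8 = 10.

P2 = 10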